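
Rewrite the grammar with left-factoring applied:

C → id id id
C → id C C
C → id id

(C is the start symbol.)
Left-factoring transforms A → αβ₁ | αβ₂ into A → αA' and A' → β₁ | β₂
(α is the longest common prefix among the alternatives). Repeat until
no nonterminal has two alternatives with a common prefix.

Round 1: C has alternatives sharing prefix 'id'. Introduce C': C → id C'
  Add: C' → id id
  Add: C' → C C
  Add: C' → id

Round 2: C' has alternatives sharing prefix 'id'. Introduce C'': C' → id C''
  Add: C'' → id
  Add: C'' → ε

No remaining common prefixes — done.

Resulting grammar:
C → id C'
C' → id C''
C'' → id
C'' → ε
C' → C C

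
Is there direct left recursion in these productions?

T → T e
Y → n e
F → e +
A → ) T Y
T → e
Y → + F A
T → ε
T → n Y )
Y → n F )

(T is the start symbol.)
Yes, T is left-recursive

T → T e: LEFT RECURSIVE (starts with T)
Y → n e: starts with n
F → e +: starts with e
A → ) T Y: starts with ')'
T → e: starts with e
Y → + F A: starts with '+'
T → ε: starts with ε
T → n Y ): starts with n
Y → n F ): starts with n

The grammar has direct left recursion on: T.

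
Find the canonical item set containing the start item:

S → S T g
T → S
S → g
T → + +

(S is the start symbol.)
{ [S → . S T g], [S → . g], [S' → . S] }

First, augment the grammar with S' → S
I₀ = CLOSURE({ [S' → . S] }):
  [S' → . S] has the dot before S: add [S → . S T g], [S → . g]
No further items can be added.

I₀ = { [S → . S T g], [S → . g], [S' → . S] }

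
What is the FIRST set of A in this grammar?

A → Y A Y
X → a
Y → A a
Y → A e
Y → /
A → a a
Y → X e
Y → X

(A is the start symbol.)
{ '/', 'a' }

FIRST sets of the other non-terminals involved (by the same procedure, iterated to a fixed point):
  FIRST(Y) = { '/', 'a' }

From A → Y A Y:
  - Y is a non-terminal: add FIRST(Y) \ {ε} = { '/', 'a' }
    Y is not nullable, so stop
From A → a a:
  - a is a terminal: add 'a' and stop

Collecting: FIRST(A) = { '/', 'a' }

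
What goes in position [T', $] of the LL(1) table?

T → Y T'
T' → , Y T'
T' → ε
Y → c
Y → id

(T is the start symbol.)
T' → ε

To find M[T', $], we find productions for T' where $ is in the predict set (PREDICT(N → α) = (FIRST(α) \ {ε}) ∪ (FOLLOW(N) if α ⇒* ε)).

Relevant sets:
  FOLLOW(T') = { $ }

T' → , Y T': PREDICT = { ',' }
T' → ε: PREDICT = { $ }
  $ is in predict set, so this production goes in M[T', $]

M[T', $] = T' → ε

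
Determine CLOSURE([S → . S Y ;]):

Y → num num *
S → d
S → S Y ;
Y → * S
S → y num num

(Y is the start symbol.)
To compute CLOSURE, for each item [A → α.Bβ] where B is a non-terminal, add [B → .γ] for all productions B → γ; repeat for the newly added items until nothing changes.

Start with: [S → . S Y ;]
  [S → . S Y ;] has the dot before S: add [S → . d], [S → . y num num]
No further items can be added.

CLOSURE = { [S → . S Y ;], [S → . d], [S → . y num num] }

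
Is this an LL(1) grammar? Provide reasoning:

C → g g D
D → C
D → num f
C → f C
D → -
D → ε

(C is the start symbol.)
Yes, the grammar is LL(1).

A grammar is LL(1) if for each non-terminal N with multiple productions, the predict sets of those productions are pairwise disjoint, where PREDICT(N → α) = (FIRST(α) \ {ε}) ∪ (FOLLOW(N) if α ⇒* ε).

Relevant sets:
  FIRST(C) = { 'f', 'g' }
  FOLLOW(D) = { $ }

For C:
  PREDICT(C → g g D) = { 'g' }
  PREDICT(C → f C) = { 'f' }
For D:
  PREDICT(D → C) = { 'f', 'g' }
  PREDICT(D → num f) = { 'num' }
  PREDICT(D → '-') = { '-' }
  PREDICT(D → ε) = { $ }

All predict sets are disjoint. The grammar IS LL(1).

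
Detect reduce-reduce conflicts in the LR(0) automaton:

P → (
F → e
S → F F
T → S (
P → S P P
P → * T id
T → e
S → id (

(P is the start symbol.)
Augment with P' → P and build the canonical LR(0) collection (I0 = CLOSURE({[P' → . P]}), then GOTO on every symbol after a dot until no new states appear). It has 17 states:
  I0: { [F → . e], [P → . (], [P → . * T id], [P → . S P P], [P' → . P], [S → . F F], [S → . id (] }  — shift
  I1: { [P → ( .] }  — reduce
  I2: { [F → . e], [P → * . T id], [S → . F F], [S → . id (], [T → . S (], [T → . e] }  — shift
  I3: { [F → . e], [S → F . F] }  — shift
  I4: { [P' → P .] }  — accept
  I5: { [F → . e], [P → . (], [P → . * T id], [P → . S P P], [P → S . P P], [S → . F F], [S → . id (] }  — shift
  I6: { [F → e .] }  — reduce
  I7: { [S → id . (] }  — shift
  I8: { [S → id ( .] }  — reduce
  I9: { [F → . e], [P → . (], [P → . * T id], [P → . S P P], [P → S P . P], [S → . F F], [S → . id (] }  — shift
  I10: { [P → S P P .] }  — reduce
  I11: { [S → F F .] }  — reduce
  I12: { [T → S . (] }  — shift
  I13: { [P → * T . id] }  — shift
  I14: { [F → e .], [T → e .] }  — 2 reduces
  I15: { [P → * T id .] }  — reduce
  I16: { [T → S ( .] }  — reduce

I14 contains complete items [F → e .], [T → e .] — reduce-reduce conflict.

Answer: Yes — I14: [F → e .] vs [T → e .]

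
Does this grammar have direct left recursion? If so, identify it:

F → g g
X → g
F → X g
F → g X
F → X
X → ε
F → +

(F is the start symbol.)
No direct left recursion

F → g g: starts with g
X → g: starts with g
F → X g: starts with X
F → g X: starts with g
F → X: starts with X
X → ε: starts with ε
F → +: starts with '+'

No direct left recursion found.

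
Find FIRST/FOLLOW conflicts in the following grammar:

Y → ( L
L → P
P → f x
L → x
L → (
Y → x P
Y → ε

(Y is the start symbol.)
A FIRST/FOLLOW conflict occurs when a non-terminal N has a nullable alternative N → β (β ⇒* ε) and another alternative N → α with FIRST(α) ∩ FOLLOW(N) ≠ ∅: on such a lookahead the parser cannot decide between expanding α and letting N vanish via β.

Nullable non-terminals: Y.

Y: nullable alternative(s) Y → ε; FOLLOW(Y) = { $ }
  Y → ( L: FIRST \ {ε} = { '(' } — disjoint from FOLLOW(Y)
  Y → x P: FIRST \ {ε} = { 'x' } — disjoint from FOLLOW(Y)
  Y → ε: FIRST \ {ε} = { } — this is the only nullable alternative, skip

L, P have no nullable alternative, so no FIRST/FOLLOW check is needed there.

No FIRST/FOLLOW conflicts found.

Answer: No FIRST/FOLLOW conflicts.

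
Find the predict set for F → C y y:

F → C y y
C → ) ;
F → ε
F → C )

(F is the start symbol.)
PREDICT(F → C y y) = (FIRST(RHS) \ {ε}) ∪ (FOLLOW(F) if ε ∈ FIRST(RHS), i.e. RHS ⇒* ε)
FIRST(C) = { ')' }
FIRST(C y y) = { ')' }
ε ∉ FIRST(C y y), so FOLLOW(F) is not added.
PREDICT(F → C y y) = { ')' }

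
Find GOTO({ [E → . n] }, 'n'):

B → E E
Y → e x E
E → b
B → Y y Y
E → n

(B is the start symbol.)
{ [E → n .] }

GOTO(I, 'n') = CLOSURE({ [A → αX.β] : [A → α.Xβ] ∈ I, X = 'n' })

Items with dot before 'n', with the dot advanced:
  [E → . n] → [E → n .]
Closure adds nothing (no advanced item has the dot before a non-terminal).

GOTO = { [E → n .] }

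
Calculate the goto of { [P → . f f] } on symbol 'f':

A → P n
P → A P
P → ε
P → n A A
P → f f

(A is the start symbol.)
GOTO(I, 'f') = CLOSURE({ [A → αX.β] : [A → α.Xβ] ∈ I, X = 'f' })

Items with dot before 'f', with the dot advanced:
  [P → . f f] → [P → f . f]
Closure adds nothing (no advanced item has the dot before a non-terminal).

GOTO = { [P → f . f] }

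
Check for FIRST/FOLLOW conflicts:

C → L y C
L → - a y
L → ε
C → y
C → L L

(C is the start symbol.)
A FIRST/FOLLOW conflict occurs when a non-terminal N has a nullable alternative N → β (β ⇒* ε) and another alternative N → α with FIRST(α) ∩ FOLLOW(N) ≠ ∅: on such a lookahead the parser cannot decide between expanding α and letting N vanish via β.

Nullable non-terminals: C, L.
FIRST sets used below: FIRST(L) = { '-', ε }

C: nullable alternative(s) C → L L; FOLLOW(C) = { $ }
  C → L y C: FIRST \ {ε} = { '-', 'y' } — disjoint from FOLLOW(C)
  C → y: FIRST \ {ε} = { 'y' } — disjoint from FOLLOW(C)
  C → L L: FIRST \ {ε} = { '-' } — this is the only nullable alternative, skip

L: nullable alternative(s) L → ε; FOLLOW(L) = { $, '-', 'y' }
  L → - a y: FIRST \ {ε} = { '-' } — overlaps FOLLOW(L) on { '-' }: CONFLICT
  L → ε: FIRST \ {ε} = { } — this is the only nullable alternative, skip

So the grammar has 1 FIRST/FOLLOW conflict (marked CONFLICT above).

Answer: Yes. L → '-' a y with FOLLOW(L) on { '-' }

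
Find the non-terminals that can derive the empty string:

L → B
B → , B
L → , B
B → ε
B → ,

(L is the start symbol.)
{ 'B', 'L' }

ε-productions: B → ε
So B is immediately nullable.
L → B: every symbol on the right is nullable, so L is nullable too.
Every non-terminal is now nullable.
Nullable = { 'B', 'L' }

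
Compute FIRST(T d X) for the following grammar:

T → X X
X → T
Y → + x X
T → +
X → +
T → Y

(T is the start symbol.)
{ '+' }

FIRST sets of the non-terminals involved (from the grammar, by fixed-point iteration):
  FIRST(T) = { '+' }

To compute FIRST(T d X), process the symbols left to right:
Symbol T is a non-terminal. Add FIRST(T) \ {ε} = { '+' }
T is not nullable (ε ∉ FIRST(T)), so stop here.
FIRST(T d X) = { '+' }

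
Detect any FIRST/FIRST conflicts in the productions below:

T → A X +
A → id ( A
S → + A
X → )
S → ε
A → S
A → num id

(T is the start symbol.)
No FIRST/FIRST conflicts.

A FIRST/FIRST conflict occurs when two productions N → α and N → β for the same non-terminal have FIRST(α) ∩ FIRST(β) ≠ ∅ (with ε ∈ FIRST of a nullable right-hand side, so two nullable alternatives also conflict).

FIRST sets of the non-terminals at (or reachable through a nullable prefix from) the front of some alternative:
  FIRST(S) = { '+', ε }

Productions for A:
  A → id ( A: FIRST = { 'id' }
  A → S: FIRST = { '+', ε }
  A → num id: FIRST = { 'num' }
Productions for S:
  S → + A: FIRST = { '+' }
  S → ε: FIRST = { ε }
T, X have only one production, so no FIRST/FIRST conflict is possible there.

All alternatives of each non-terminal have pairwise disjoint FIRST sets.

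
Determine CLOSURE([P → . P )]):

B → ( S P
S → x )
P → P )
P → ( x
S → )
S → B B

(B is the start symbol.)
To compute CLOSURE, for each item [A → α.Bβ] where B is a non-terminal, add [B → .γ] for all productions B → γ; repeat for the newly added items until nothing changes.

Start with: [P → . P )]
  [P → . P )] has the dot before P: add [P → . ( x]
No further items can be added.

CLOSURE = { [P → . ( x], [P → . P )] }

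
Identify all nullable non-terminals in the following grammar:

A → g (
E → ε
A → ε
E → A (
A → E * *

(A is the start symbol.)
A non-terminal is nullable if it can derive ε (the empty string): either it has an ε-production, or it has a production whose right-hand side consists entirely of nullable non-terminals.

ε-productions: E → ε, A → ε
So E, A are immediately nullable.
Every non-terminal is now nullable.
Nullable = { 'A', 'E' }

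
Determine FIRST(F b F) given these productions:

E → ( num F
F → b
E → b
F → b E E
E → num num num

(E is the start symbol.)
FIRST sets of the non-terminals involved (from the grammar, by fixed-point iteration):
  FIRST(F) = { 'b' }

To compute FIRST(F b F), process the symbols left to right:
Symbol F is a non-terminal. Add FIRST(F) \ {ε} = { 'b' }
F is not nullable (ε ∉ FIRST(F)), so stop here.
FIRST(F b F) = { 'b' }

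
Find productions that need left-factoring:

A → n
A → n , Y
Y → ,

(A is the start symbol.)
Left-factoring is needed when two productions for the same non-terminal
share a common prefix on the right-hand side.

Productions for A:
  A → n
  A → n , Y

Found common prefix 'n' in productions for A

Answer: Yes, A has productions with common prefix 'n'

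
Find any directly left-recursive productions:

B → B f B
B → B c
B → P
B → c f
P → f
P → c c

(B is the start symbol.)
Yes, B is left-recursive

Direct left recursion occurs when N → N α for some non-terminal N (the right-hand side begins with the left-hand side itself).

B → B f B: LEFT RECURSIVE (starts with B)
B → B c: LEFT RECURSIVE (starts with B)
B → P: starts with P
B → c f: starts with c
P → f: starts with f
P → c c: starts with c

The grammar has direct left recursion on: B.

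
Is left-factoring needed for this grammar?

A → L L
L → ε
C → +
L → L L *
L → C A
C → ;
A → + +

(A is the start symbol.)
Left-factoring is needed when two productions for the same non-terminal
share a common prefix on the right-hand side.

Productions for A:
  A → L L
  A → + +
Productions for L:
  L → ε
  L → L L *
  L → C A
Productions for C:
  C → +
  C → ;

No common prefixes found.

Answer: No, left-factoring is not needed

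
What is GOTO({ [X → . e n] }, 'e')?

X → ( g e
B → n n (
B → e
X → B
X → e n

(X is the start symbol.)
{ [X → e . n] }

GOTO(I, 'e') = CLOSURE({ [A → αX.β] : [A → α.Xβ] ∈ I, X = 'e' })

Items with dot before 'e', with the dot advanced:
  [X → . e n] → [X → e . n]
Closure adds nothing (no advanced item has the dot before a non-terminal).

GOTO = { [X → e . n] }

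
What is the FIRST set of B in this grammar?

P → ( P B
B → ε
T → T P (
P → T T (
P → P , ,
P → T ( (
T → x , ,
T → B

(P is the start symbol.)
{ ε }

From B → ε:
  - ε-production, so ε ∈ FIRST(B)

Collecting: FIRST(B) = { ε }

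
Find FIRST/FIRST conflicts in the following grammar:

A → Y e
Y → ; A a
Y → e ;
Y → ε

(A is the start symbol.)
A FIRST/FIRST conflict occurs when two productions N → α and N → β for the same non-terminal have FIRST(α) ∩ FIRST(β) ≠ ∅ (with ε ∈ FIRST of a nullable right-hand side, so two nullable alternatives also conflict).

Productions for Y:
  Y → ; A a: FIRST = { ';' }
  Y → e ;: FIRST = { 'e' }
  Y → ε: FIRST = { ε }
A has only one production, so no FIRST/FIRST conflict is possible there.

All alternatives of each non-terminal have pairwise disjoint FIRST sets.

Answer: No FIRST/FIRST conflicts.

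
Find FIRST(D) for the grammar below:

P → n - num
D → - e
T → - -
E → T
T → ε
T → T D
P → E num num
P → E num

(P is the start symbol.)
From D → - e:
  - '-' is a terminal: add '-' and stop

Collecting: FIRST(D) = { '-' }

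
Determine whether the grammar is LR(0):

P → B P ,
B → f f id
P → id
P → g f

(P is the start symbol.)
Augment with P' → P and build the canonical LR(0) collection (I0 = CLOSURE({[P' → . P]}), then GOTO on every symbol after a dot until no new states appear). It has 11 states:
  I0: { [B → . f f id], [P → . B P ,], [P → . g f], [P → . id], [P' → . P] }  — shift
  I1: { [B → . f f id], [P → . B P ,], [P → . g f], [P → . id], [P → B . P ,] }  — shift
  I2: { [P' → P .] }  — accept
  I3: { [B → f . f id] }  — shift
  I4: { [P → g . f] }  — shift
  I5: { [P → id .] }  — reduce
  I6: { [P → g f .] }  — reduce
  I7: { [B → f f . id] }  — shift
  I8: { [B → f f id .] }  — reduce
  I9: { [P → B P . ,] }  — shift
  I10: { [P → B P , .] }  — reduce

Every state is either a pure shift/goto state or contains exactly one complete item and nothing to shift — no conflicts. The grammar is LR(0).

Answer: Yes, the grammar is LR(0)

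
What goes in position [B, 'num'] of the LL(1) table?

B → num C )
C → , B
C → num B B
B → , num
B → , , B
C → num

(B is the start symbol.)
B → num C )

To find M[B, 'num'], we find productions for B where 'num' is in the predict set (PREDICT(N → α) = (FIRST(α) \ {ε}) ∪ (FOLLOW(N) if α ⇒* ε)).

B → num C ): PREDICT = { 'num' }
  'num' is in predict set, so this production goes in M[B, 'num']
B → , num: PREDICT = { ',' }
B → , , B: PREDICT = { ',' }

M[B, 'num'] = B → num C )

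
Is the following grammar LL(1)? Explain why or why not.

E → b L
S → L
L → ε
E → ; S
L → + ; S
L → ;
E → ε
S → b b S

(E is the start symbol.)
Yes, the grammar is LL(1).

A grammar is LL(1) if for each non-terminal N with multiple productions, the predict sets of those productions are pairwise disjoint, where PREDICT(N → α) = (FIRST(α) \ {ε}) ∪ (FOLLOW(N) if α ⇒* ε).

Relevant sets:
  FIRST(L) = { '+', ';', ε }
  FOLLOW(E) = { $ }
  FOLLOW(S) = { $ }
  FOLLOW(L) = { $ }

For E:
  PREDICT(E → b L) = { 'b' }
  PREDICT(E → ';' S) = { ';' }
  PREDICT(E → ε) = { $ }
For S:
  PREDICT(S → L) = { $, '+', ';' }
  PREDICT(S → b b S) = { 'b' }
For L:
  PREDICT(L → ε) = { $ }
  PREDICT(L → '+' ';' S) = { '+' }
  PREDICT(L → ';') = { ';' }

All predict sets are disjoint. The grammar IS LL(1).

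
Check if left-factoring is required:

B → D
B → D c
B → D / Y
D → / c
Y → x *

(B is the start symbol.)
Left-factoring is needed when two productions for the same non-terminal
share a common prefix on the right-hand side.

Productions for B:
  B → D
  B → D c
  B → D / Y

Found common prefix 'D' in productions for B

Answer: Yes, B has productions with common prefix 'D'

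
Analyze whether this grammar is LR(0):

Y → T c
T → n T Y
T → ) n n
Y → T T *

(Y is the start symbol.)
A grammar is LR(0) if no state in the canonical LR(0) collection has:
  - both a shift item (dot before a terminal) and a complete item (shift-reduce conflict), or
  - two or more complete items (reduce-reduce conflict; the accept item [Y' → Y .] counts as a complete item here).

Augment with Y' → Y and build the canonical LR(0) collection (I0 = CLOSURE({[Y' → . Y]}), then GOTO on every symbol after a dot until no new states appear). It has 12 states:
  I0: { [T → . ) n n], [T → . n T Y], [Y → . T T *], [Y → . T c], [Y' → . Y] }  — shift
  I1: { [T → ) . n n] }  — shift
  I2: { [T → . ) n n], [T → . n T Y], [Y → T . T *], [Y → T . c] }  — shift
  I3: { [Y' → Y .] }  — accept
  I4: { [T → . ) n n], [T → . n T Y], [T → n . T Y] }  — shift
  I5: { [T → . ) n n], [T → . n T Y], [T → n T . Y], [Y → . T T *], [Y → . T c] }  — shift
  I6: { [T → n T Y .] }  — reduce
  I7: { [Y → T T . *] }  — shift
  I8: { [Y → T c .] }  — reduce
  I9: { [Y → T T * .] }  — reduce
  I10: { [T → ) n . n] }  — shift
  I11: { [T → ) n n .] }  — reduce

Every state is either a pure shift/goto state or contains exactly one complete item and nothing to shift — no conflicts. The grammar is LR(0).

Answer: Yes, the grammar is LR(0)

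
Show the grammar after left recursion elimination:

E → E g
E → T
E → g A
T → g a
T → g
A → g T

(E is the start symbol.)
E → T E'
E → g A E'
E' → g E'
E' → ε
T → g a
T → g
A → g T

E is directly left-recursive. The standard transformation for
  A → A α₁ | ... | A α_m | β₁ | ... | β_n
is
  A  → β₁ A' | ... | β_n A'
  A' → α₁ A' | ... | α_m A' | ε

E → T becomes E → T E'
E → g A becomes E → g A E'
E → E g becomes E' → g E'
Add E' → ε

Productions for other non-terminals are unchanged:
  T → g a
  T → g
  A → g T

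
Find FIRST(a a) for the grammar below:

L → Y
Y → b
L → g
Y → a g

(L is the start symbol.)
To compute FIRST(a a), process the symbols left to right:
Symbol a is a terminal. Add 'a' and stop.
FIRST(a a) = { 'a' }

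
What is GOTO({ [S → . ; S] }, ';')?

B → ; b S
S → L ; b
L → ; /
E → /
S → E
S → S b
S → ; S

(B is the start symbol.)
{ [E → . /], [L → . ; /], [S → . ; S], [S → . E], [S → . L ; b], [S → . S b], [S → ; . S] }

GOTO(I, ';') = CLOSURE({ [A → αX.β] : [A → α.Xβ] ∈ I, X = ';' })

Items with dot before ';', with the dot advanced:
  [S → . ; S] → [S → ; . S]
Closure of the advanced items:
  [S → ; . S] has the dot before S: add [S → . L ; b], [S → . E], [S → . S b], [S → . ; S]
  [S → . L ; b] has the dot before L: add [L → . ; /]
  [S → . E] has the dot before E: add [E → . /]

GOTO = { [E → . /], [L → . ; /], [S → . ; S], [S → . E], [S → . L ; b], [S → . S b], [S → ; . S] }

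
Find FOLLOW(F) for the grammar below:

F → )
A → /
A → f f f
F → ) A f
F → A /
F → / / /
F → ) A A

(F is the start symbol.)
{ $ }

To compute FOLLOW(F), find every occurrence of F on a right-hand side N → α F β: add FIRST(β) \ {ε}, and if β is empty or nullable also add FOLLOW(N). Iterate to a fixed point.

F is the start symbol, so $ ∈ FOLLOW(F).
F does not occur on any right-hand side.

Taking the union: FOLLOW(F) = { $ }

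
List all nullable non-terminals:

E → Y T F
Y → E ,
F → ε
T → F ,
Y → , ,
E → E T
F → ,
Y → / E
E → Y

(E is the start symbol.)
A non-terminal is nullable if it can derive ε (the empty string): either it has an ε-production, or it has a production whose right-hand side consists entirely of nullable non-terminals.

ε-productions: F → ε
So F is immediately nullable.
No further non-terminal can be added: every production for the remaining non-terminals contains a terminal or a non-nullable non-terminal.
Nullable = { 'F' }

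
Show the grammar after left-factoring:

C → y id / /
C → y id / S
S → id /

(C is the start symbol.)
Left-factoring transforms A → αβ₁ | αβ₂ into A → αA' and A' → β₁ | β₂
(α is the longest common prefix among the alternatives). Repeat until
no nonterminal has two alternatives with a common prefix.

Round 1: C has alternatives sharing prefix 'y id /'. Introduce C': C → y id / C'
  Add: C' → /
  Add: C' → S

No remaining common prefixes — done.

Resulting grammar:
C → y id / C'
C' → /
C' → S
S → id /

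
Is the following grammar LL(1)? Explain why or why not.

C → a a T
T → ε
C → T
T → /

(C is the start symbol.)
Relevant sets:
  FIRST(T) = { '/', ε }
  FOLLOW(C) = { $ }
  FOLLOW(T) = { $ }

For C:
  PREDICT(C → a a T) = { 'a' }
  PREDICT(C → T) = { $, '/' }
For T:
  PREDICT(T → ε) = { $ }
  PREDICT(T → '/') = { '/' }

All predict sets are disjoint. The grammar IS LL(1).

Answer: Yes, the grammar is LL(1).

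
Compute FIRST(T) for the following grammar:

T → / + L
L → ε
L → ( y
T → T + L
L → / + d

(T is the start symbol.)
From T → / + L:
  - '/' is a terminal: add '/' and stop
From T → T + L:
  - T is the symbol being defined: contributes nothing new
    T is not nullable, so stop

Collecting: FIRST(T) = { '/' }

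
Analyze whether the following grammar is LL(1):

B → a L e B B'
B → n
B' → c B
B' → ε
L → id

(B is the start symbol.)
No. Predict set conflict for B': { 'c' }

A grammar is LL(1) if for each non-terminal N with multiple productions, the predict sets of those productions are pairwise disjoint, where PREDICT(N → α) = (FIRST(α) \ {ε}) ∪ (FOLLOW(N) if α ⇒* ε).

Relevant sets:
  FOLLOW(B') = { $, 'c' }

For B:
  PREDICT(B → a L e B B') = { 'a' }
  PREDICT(B → n) = { 'n' }
For B':
  PREDICT(B' → c B) = { 'c' }
  PREDICT(B' → ε) = { $, 'c' }
L has a single production, so nothing to check there.

Conflict found: Predict set conflict for B': { 'c' }
The grammar is NOT LL(1).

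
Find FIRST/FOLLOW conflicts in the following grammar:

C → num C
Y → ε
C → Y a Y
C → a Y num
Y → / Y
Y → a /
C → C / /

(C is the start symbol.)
Yes. Y → '/' Y with FOLLOW(Y) on { '/' }; Y → a '/' with FOLLOW(Y) on { 'a' }

A FIRST/FOLLOW conflict occurs when a non-terminal N has a nullable alternative N → β (β ⇒* ε) and another alternative N → α with FIRST(α) ∩ FOLLOW(N) ≠ ∅: on such a lookahead the parser cannot decide between expanding α and letting N vanish via β.

Nullable non-terminals: Y.

Y: nullable alternative(s) Y → ε; FOLLOW(Y) = { $, '/', 'a', 'num' }
  Y → ε: FIRST \ {ε} = { } — this is the only nullable alternative, skip
  Y → / Y: FIRST \ {ε} = { '/' } — overlaps FOLLOW(Y) on { '/' }: CONFLICT
  Y → a /: FIRST \ {ε} = { 'a' } — overlaps FOLLOW(Y) on { 'a' }: CONFLICT

C has no nullable alternative, so no FIRST/FOLLOW check is needed there.

So the grammar has 2 FIRST/FOLLOW conflicts (marked CONFLICT above).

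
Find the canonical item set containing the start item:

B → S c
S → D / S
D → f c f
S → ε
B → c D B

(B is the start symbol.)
{ [B → . S c], [B → . c D B], [B' → . B], [D → . f c f], [S → . D / S], [S → .] }

First, augment the grammar with B' → B
I₀ = CLOSURE({ [B' → . B] }):
  [B' → . B] has the dot before B: add [B → . S c], [B → . c D B]
  [B → . S c] has the dot before S: add [S → . D / S], [S → .]
  [S → . D / S] has the dot before D: add [D → . f c f]
No further items can be added.

I₀ = { [B → . S c], [B → . c D B], [B' → . B], [D → . f c f], [S → . D / S], [S → .] }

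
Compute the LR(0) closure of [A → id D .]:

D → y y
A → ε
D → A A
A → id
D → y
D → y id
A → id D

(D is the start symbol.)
{ [A → id D .] }

Start with: [A → id D .]
The dot is at the end, so nothing is added.

CLOSURE = { [A → id D .] }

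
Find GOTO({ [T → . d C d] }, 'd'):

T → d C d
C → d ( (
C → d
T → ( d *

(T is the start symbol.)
{ [C → . d ( (], [C → . d], [T → d . C d] }

GOTO(I, 'd') = CLOSURE({ [A → αX.β] : [A → α.Xβ] ∈ I, X = 'd' })

Items with dot before 'd', with the dot advanced:
  [T → . d C d] → [T → d . C d]
Closure of the advanced items:
  [T → d . C d] has the dot before C: add [C → . d ( (], [C → . d]

GOTO = { [C → . d ( (], [C → . d], [T → d . C d] }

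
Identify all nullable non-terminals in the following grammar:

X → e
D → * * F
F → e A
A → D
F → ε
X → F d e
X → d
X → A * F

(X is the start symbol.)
A non-terminal is nullable if it can derive ε (the empty string): either it has an ε-production, or it has a production whose right-hand side consists entirely of nullable non-terminals.

ε-productions: F → ε
So F is immediately nullable.
No further non-terminal can be added: every production for the remaining non-terminals contains a terminal or a non-nullable non-terminal.
Nullable = { 'F' }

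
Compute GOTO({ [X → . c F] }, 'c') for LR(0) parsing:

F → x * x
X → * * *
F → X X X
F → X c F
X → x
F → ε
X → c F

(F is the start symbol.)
GOTO(I, 'c') = CLOSURE({ [A → αX.β] : [A → α.Xβ] ∈ I, X = 'c' })

Items with dot before 'c', with the dot advanced:
  [X → . c F] → [X → c . F]
Closure of the advanced items:
  [X → c . F] has the dot before F: add [F → . x * x], [F → . X X X], [F → . X c F], [F → .]
  [F → . X X X] has the dot before X: add [X → . * * *], [X → . x], [X → . c F]

GOTO = { [F → . X X X], [F → . X c F], [F → . x * x], [F → .], [X → . * * *], [X → . c F], [X → . x], [X → c . F] }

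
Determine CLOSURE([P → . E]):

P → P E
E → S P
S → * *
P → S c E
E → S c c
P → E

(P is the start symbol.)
To compute CLOSURE, for each item [A → α.Bβ] where B is a non-terminal, add [B → .γ] for all productions B → γ; repeat for the newly added items until nothing changes.

Start with: [P → . E]
  [P → . E] has the dot before E: add [E → . S P], [E → . S c c]
  [E → . S P] has the dot before S: add [S → . * *]
No further items can be added.

CLOSURE = { [E → . S P], [E → . S c c], [P → . E], [S → . * *] }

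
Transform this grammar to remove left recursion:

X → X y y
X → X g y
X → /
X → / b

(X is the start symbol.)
X is directly left-recursive. The standard transformation for
  A → A α₁ | ... | A α_m | β₁ | ... | β_n
is
  A  → β₁ A' | ... | β_n A'
  A' → α₁ A' | ... | α_m A' | ε

X → / becomes X → / X'
X → / b becomes X → / b X'
X → X y y becomes X' → y y X'
X → X g y becomes X' → g y X'
Add X' → ε

Resulting grammar:
X → / X'
X → / b X'
X' → y y X'
X' → g y X'
X' → ε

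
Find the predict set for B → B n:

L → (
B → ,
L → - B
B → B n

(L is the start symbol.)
{ ',' }

PREDICT(B → B n) = (FIRST(RHS) \ {ε}) ∪ (FOLLOW(B) if ε ∈ FIRST(RHS), i.e. RHS ⇒* ε)
FIRST(B) = { ',' }
FIRST(B n) = { ',' }
ε ∉ FIRST(B n), so FOLLOW(B) is not added.
PREDICT(B → B n) = { ',' }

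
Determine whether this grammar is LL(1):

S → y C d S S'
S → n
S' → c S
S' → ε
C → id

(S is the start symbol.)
Relevant sets:
  FOLLOW(S') = { $, 'c' }

For S:
  PREDICT(S → y C d S S') = { 'y' }
  PREDICT(S → n) = { 'n' }
For S':
  PREDICT(S' → c S) = { 'c' }
  PREDICT(S' → ε) = { $, 'c' }
C has a single production, so nothing to check there.

Conflict found: Predict set conflict for S': { 'c' }
The grammar is NOT LL(1).

Answer: No. Predict set conflict for S': { 'c' }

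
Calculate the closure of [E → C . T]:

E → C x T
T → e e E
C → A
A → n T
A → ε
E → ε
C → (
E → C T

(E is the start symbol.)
To compute CLOSURE, for each item [A → α.Bβ] where B is a non-terminal, add [B → .γ] for all productions B → γ; repeat for the newly added items until nothing changes.

Start with: [E → C . T]
  [E → C . T] has the dot before T: add [T → . e e E]
No further items can be added.

CLOSURE = { [E → C . T], [T → . e e E] }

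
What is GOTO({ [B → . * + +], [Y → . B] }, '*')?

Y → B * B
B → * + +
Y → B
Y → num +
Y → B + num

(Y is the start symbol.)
{ [B → * . + +] }

GOTO(I, '*') = CLOSURE({ [A → αX.β] : [A → α.Xβ] ∈ I, X = '*' })

Items with dot before '*', with the dot advanced:
  [B → . * + +] → [B → * . + +]
Closure adds nothing (no advanced item has the dot before a non-terminal).

GOTO = { [B → * . + +] }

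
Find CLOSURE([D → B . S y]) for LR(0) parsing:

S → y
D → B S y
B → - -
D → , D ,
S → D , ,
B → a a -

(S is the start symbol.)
{ [B → . - -], [B → . a a -], [D → . , D ,], [D → . B S y], [D → B . S y], [S → . D , ,], [S → . y] }

To compute CLOSURE, for each item [A → α.Bβ] where B is a non-terminal, add [B → .γ] for all productions B → γ; repeat for the newly added items until nothing changes.

Start with: [D → B . S y]
  [D → B . S y] has the dot before S: add [S → . y], [S → . D , ,]
  [S → . D , ,] has the dot before D: add [D → . B S y], [D → . , D ,]
  [D → . B S y] has the dot before B: add [B → . - -], [B → . a a -]
No further items can be added.

CLOSURE = { [B → . - -], [B → . a a -], [D → . , D ,], [D → . B S y], [D → B . S y], [S → . D , ,], [S → . y] }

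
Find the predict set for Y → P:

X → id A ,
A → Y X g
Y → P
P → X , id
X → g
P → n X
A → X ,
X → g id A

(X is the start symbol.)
{ 'g', 'id', 'n' }

PREDICT(Y → P) = (FIRST(RHS) \ {ε}) ∪ (FOLLOW(Y) if ε ∈ FIRST(RHS), i.e. RHS ⇒* ε)
FIRST(P) = { 'g', 'id', 'n' }
FIRST(P) = { 'g', 'id', 'n' }
ε ∉ FIRST(P), so FOLLOW(Y) is not added.
PREDICT(Y → P) = { 'g', 'id', 'n' }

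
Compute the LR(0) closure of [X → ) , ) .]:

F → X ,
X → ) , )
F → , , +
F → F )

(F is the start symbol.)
Start with: [X → ) , ) .]
The dot is at the end, so nothing is added.

CLOSURE = { [X → ) , ) .] }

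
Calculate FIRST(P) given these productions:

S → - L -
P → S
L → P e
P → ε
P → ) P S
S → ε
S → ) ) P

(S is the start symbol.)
{ ')', '-', ε }

FIRST sets of the other non-terminals involved (by the same procedure, iterated to a fixed point):
  FIRST(S) = { ')', '-', ε }

From P → S:
  - S is a non-terminal: add FIRST(S) \ {ε} = { ')', '-' }
    S is nullable and nothing follows, so the whole right-hand side can vanish: ε ∈ FIRST(P)
From P → ε:
  - ε-production, so ε ∈ FIRST(P)
From P → ) P S:
  - ')' is a terminal: add ')' and stop

Collecting: FIRST(P) = { ')', '-', ε }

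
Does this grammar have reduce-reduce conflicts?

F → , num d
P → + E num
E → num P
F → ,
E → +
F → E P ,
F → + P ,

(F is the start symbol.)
Augment with F' → F and build the canonical LR(0) collection (I0 = CLOSURE({[F' → . F]}), then GOTO on every symbol after a dot until no new states appear). It has 17 states:
  I0: { [E → . +], [E → . num P], [F → . + P ,], [F → . , num d], [F → . ,], [F → . E P ,], [F' → . F] }  — shift
  I1: { [E → + .], [F → + . P ,], [P → . + E num] }  — shift, reduce
  I2: { [F → , . num d], [F → , .] }  — shift, reduce
  I3: { [F → E . P ,], [P → . + E num] }  — shift
  I4: { [F' → F .] }  — accept
  I5: { [E → num . P], [P → . + E num] }  — shift
  I6: { [E → . +], [E → . num P], [P → + . E num] }  — shift
  I7: { [E → num P .] }  — reduce
  I8: { [E → + .] }  — reduce
  I9: { [P → + E . num] }  — shift
  I10: { [P → + E num .] }  — reduce
  I11: { [F → E P . ,] }  — shift
  I12: { [F → E P , .] }  — reduce
  I13: { [F → , num . d] }  — shift
  I14: { [F → , num d .] }  — reduce
  I15: { [F → + P . ,] }  — shift
  I16: { [F → + P , .] }  — reduce

No state contains more than one complete item.

Answer: No reduce-reduce conflicts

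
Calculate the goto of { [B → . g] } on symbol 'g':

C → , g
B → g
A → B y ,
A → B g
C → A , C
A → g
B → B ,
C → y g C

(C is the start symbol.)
GOTO(I, 'g') = CLOSURE({ [A → αX.β] : [A → α.Xβ] ∈ I, X = 'g' })

Items with dot before 'g', with the dot advanced:
  [B → . g] → [B → g .]
Closure adds nothing (no advanced item has the dot before a non-terminal).

GOTO = { [B → g .] }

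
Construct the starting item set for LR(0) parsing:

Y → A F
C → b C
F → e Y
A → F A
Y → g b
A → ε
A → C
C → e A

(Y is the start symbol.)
First, augment the grammar with Y' → Y
I₀ = CLOSURE({ [Y' → . Y] }):
  [Y' → . Y] has the dot before Y: add [Y → . A F], [Y → . g b]
  [Y → . A F] has the dot before A: add [A → . F A], [A → .], [A → . C]
  [A → . F A] has the dot before F: add [F → . e Y]
  [A → . C] has the dot before C: add [C → . b C], [C → . e A]
No further items can be added.

I₀ = { [A → . C], [A → . F A], [A → .], [C → . b C], [C → . e A], [F → . e Y], [Y → . A F], [Y → . g b], [Y' → . Y] }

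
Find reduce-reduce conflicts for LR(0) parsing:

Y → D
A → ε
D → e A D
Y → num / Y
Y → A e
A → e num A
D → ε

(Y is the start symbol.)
A reduce-reduce conflict occurs when an LR(0) state has two complete items [A → α .] and [B → β .] — both call for a reduction, and with no lookahead the parser cannot choose between them.

Augment with Y' → Y and build the canonical LR(0) collection (I0 = CLOSURE({[Y' → . Y]}), then GOTO on every symbol after a dot until no new states appear). It has 15 states:
  I0: { [A → . e num A], [A → .], [D → . e A D], [D → .], [Y → . A e], [Y → . D], [Y → . num / Y], [Y' → . Y] }  — shift, 2 reduces
  I1: { [Y → A . e] }  — shift
  I2: { [Y → D .] }  — reduce
  I3: { [Y' → Y .] }  — accept
  I4: { [A → . e num A], [A → .], [A → e . num A], [D → e . A D] }  — shift, reduce
  I5: { [Y → num . / Y] }  — shift
  I6: { [A → . e num A], [A → .], [D → . e A D], [D → .], [Y → . A e], [Y → . D], [Y → . num / Y], [Y → num / . Y] }  — shift, 2 reduces
  I7: { [Y → num / Y .] }  — reduce
  I8: { [D → . e A D], [D → .], [D → e A . D] }  — shift, reduce
  I9: { [A → e . num A] }  — shift
  I10: { [A → . e num A], [A → .], [A → e num . A] }  — shift, reduce
  I11: { [A → e num A .] }  — reduce
  I12: { [D → e A D .] }  — reduce
  I13: { [A → . e num A], [A → .], [D → e . A D] }  — shift, reduce
  I14: { [Y → A e .] }  — reduce

I0 contains complete items [A → .], [D → .] — reduce-reduce conflict.
I6 contains complete items [A → .], [D → .] — reduce-reduce conflict.

Answer: Yes — I0: [A → .] vs [D → .]; I6: [A → .] vs [D → .]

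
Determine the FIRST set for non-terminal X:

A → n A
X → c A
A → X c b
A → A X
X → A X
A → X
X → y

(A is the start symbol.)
{ 'c', 'n', 'y' }

FIRST sets of the other non-terminals involved (by the same procedure, iterated to a fixed point):
  FIRST(A) = { 'c', 'n', 'y' }

From X → c A:
  - c is a terminal: add 'c' and stop
From X → A X:
  - A is a non-terminal: add FIRST(A) \ {ε} = { 'c', 'n', 'y' }
    A is not nullable, so stop
From X → y:
  - y is a terminal: add 'y' and stop

Collecting: FIRST(X) = { 'c', 'n', 'y' }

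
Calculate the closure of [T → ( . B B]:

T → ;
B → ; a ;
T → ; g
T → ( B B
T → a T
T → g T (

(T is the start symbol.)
To compute CLOSURE, for each item [A → α.Bβ] where B is a non-terminal, add [B → .γ] for all productions B → γ; repeat for the newly added items until nothing changes.

Start with: [T → ( . B B]
  [T → ( . B B] has the dot before B: add [B → . ; a ;]
No further items can be added.

CLOSURE = { [B → . ; a ;], [T → ( . B B] }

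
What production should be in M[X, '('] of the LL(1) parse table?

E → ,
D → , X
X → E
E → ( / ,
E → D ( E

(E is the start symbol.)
X → E

To find M[X, '('], we find productions for X where '(' is in the predict set (PREDICT(N → α) = (FIRST(α) \ {ε}) ∪ (FOLLOW(N) if α ⇒* ε)).

Relevant sets:
  FIRST(E) = { '(', ',' }

X → E: PREDICT = { '(', ',' }
  '(' is in predict set, so this production goes in M[X, '(']

M[X, '('] = X → E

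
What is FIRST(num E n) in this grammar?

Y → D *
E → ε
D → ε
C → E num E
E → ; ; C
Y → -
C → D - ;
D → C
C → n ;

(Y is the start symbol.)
To compute FIRST(num E n), process the symbols left to right:
Symbol num is a terminal. Add 'num' and stop.
FIRST(num E n) = { 'num' }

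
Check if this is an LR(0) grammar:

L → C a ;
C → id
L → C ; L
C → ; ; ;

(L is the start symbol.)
Yes, the grammar is LR(0)

Augment with L' → L and build the canonical LR(0) collection (I0 = CLOSURE({[L' → . L]}), then GOTO on every symbol after a dot until no new states appear). It has 11 states:
  I0: { [C → . ; ; ;], [C → . id], [L → . C ; L], [L → . C a ;], [L' → . L] }  — shift
  I1: { [C → ; . ; ;] }  — shift
  I2: { [L → C . ; L], [L → C . a ;] }  — shift
  I3: { [L' → L .] }  — accept
  I4: { [C → id .] }  — reduce
  I5: { [C → . ; ; ;], [C → . id], [L → . C ; L], [L → . C a ;], [L → C ; . L] }  — shift
  I6: { [L → C a . ;] }  — shift
  I7: { [L → C a ; .] }  — reduce
  I8: { [L → C ; L .] }  — reduce
  I9: { [C → ; ; . ;] }  — shift
  I10: { [C → ; ; ; .] }  — reduce

Every state is either a pure shift/goto state or contains exactly one complete item and nothing to shift — no conflicts. The grammar is LR(0).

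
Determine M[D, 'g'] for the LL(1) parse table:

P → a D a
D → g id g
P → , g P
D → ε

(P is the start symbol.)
To find M[D, 'g'], we find productions for D where 'g' is in the predict set (PREDICT(N → α) = (FIRST(α) \ {ε}) ∪ (FOLLOW(N) if α ⇒* ε)).

Relevant sets:
  FOLLOW(D) = { 'a' }

D → g id g: PREDICT = { 'g' }
  'g' is in predict set, so this production goes in M[D, 'g']
D → ε: PREDICT = { 'a' }

M[D, 'g'] = D → g id g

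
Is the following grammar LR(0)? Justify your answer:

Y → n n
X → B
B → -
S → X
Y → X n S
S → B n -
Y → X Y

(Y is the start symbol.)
No. Shift-reduce conflict between [X → B .] and [S → B . n -]

A grammar is LR(0) if no state in the canonical LR(0) collection has:
  - both a shift item (dot before a terminal) and a complete item (shift-reduce conflict), or
  - two or more complete items (reduce-reduce conflict; the accept item [Y' → Y .] counts as a complete item here).

Augment with Y' → Y and build the canonical LR(0) collection (I0 = CLOSURE({[Y' → . Y]}), then GOTO on every symbol after a dot until no new states appear). It has 14 states:
  I0: { [B → . -], [X → . B], [Y → . X Y], [Y → . X n S], [Y → . n n], [Y' → . Y] }  — shift
  I1: { [B → - .] }  — reduce
  I2: { [X → B .] }  — reduce
  I3: { [B → . -], [X → . B], [Y → . X Y], [Y → . X n S], [Y → . n n], [Y → X . Y], [Y → X . n S] }  — shift
  I4: { [Y' → Y .] }  — accept
  I5: { [Y → n . n] }  — shift
  I6: { [Y → n n .] }  — reduce
  I7: { [Y → X Y .] }  — reduce
  I8: { [B → . -], [S → . B n -], [S → . X], [X → . B], [Y → X n . S], [Y → n . n] }  — shift
  I9: { [S → B . n -], [X → B .] }  — shift, reduce
  I10: { [Y → X n S .] }  — reduce
  I11: { [S → X .] }  — reduce
  I12: { [S → B n . -] }  — shift
  I13: { [S → B n - .] }  — reduce

Conflict in state I9:
  Shift-reduce conflict between [X → B .] and [S → B . n -]
So the grammar is NOT LR(0).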